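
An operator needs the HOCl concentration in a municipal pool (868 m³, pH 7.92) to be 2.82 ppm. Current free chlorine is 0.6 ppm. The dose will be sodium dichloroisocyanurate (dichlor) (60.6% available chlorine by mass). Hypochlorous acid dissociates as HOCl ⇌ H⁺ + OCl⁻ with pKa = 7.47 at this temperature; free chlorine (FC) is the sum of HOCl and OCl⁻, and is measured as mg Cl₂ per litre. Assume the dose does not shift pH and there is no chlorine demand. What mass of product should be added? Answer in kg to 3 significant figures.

Volume: 868 m³ = 868,000 L.
[OCl⁻]/[HOCl] = 10^(pH − pKa) = 10^(7.92 − 7.47) = 2.818; fraction as HOCl = 1/(1 + 2.818) = 0.2619.
Free chlorine required for 2.82 ppm HOCl: 2.82 / 0.2619 = 10.77 ppm.
FC to add: 10.77 − 0.6 = 10.17 mg/L as Cl₂.
Cl₂ equivalent: 10.17 mg/L × 868,000 L = 8826 g.
Product at 60.6% available Cl: 8826 / 0.606 = 14,560 g.

14.6 kg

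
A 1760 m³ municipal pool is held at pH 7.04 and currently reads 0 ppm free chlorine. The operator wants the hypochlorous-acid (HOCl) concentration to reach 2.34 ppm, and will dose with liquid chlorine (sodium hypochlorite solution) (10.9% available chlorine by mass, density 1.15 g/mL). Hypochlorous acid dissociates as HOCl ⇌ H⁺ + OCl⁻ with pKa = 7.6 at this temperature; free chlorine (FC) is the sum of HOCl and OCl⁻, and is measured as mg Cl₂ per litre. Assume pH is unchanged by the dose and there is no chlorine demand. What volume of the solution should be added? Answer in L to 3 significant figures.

41.9 L

Volume: 1760 m³ = 1,760,000 L.
[OCl⁻]/[HOCl] = 10^(pH − pKa) = 10^(7.04 − 7.6) = 0.2754; fraction as HOCl = 1/(1 + 0.2754) = 0.7841.
Free chlorine required for 2.34 ppm HOCl: 2.34 / 0.7841 = 2.984 ppm.
FC to add: 2.984 − 0 = 2.984 mg/L as Cl₂.
Cl₂ equivalent: 2.984 mg/L × 1,760,000 L = 5253 g.
Product at 10.9% available Cl: 5253 / 0.109 = 48,190 g.
Volume: 48,190 g ÷ 1.15 g/mL = 41,900 mL.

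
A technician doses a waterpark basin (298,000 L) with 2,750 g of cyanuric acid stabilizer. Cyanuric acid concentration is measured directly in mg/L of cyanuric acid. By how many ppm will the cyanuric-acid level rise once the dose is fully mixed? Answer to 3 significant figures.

9.23 ppm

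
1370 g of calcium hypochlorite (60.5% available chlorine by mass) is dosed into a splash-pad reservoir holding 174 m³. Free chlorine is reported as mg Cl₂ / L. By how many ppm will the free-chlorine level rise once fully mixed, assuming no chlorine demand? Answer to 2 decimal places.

4.76 ppm

Volume: 174 m³ = 174,000 L.
Available chlorine delivered: 1370 g × 0.605 = 828.9 g as Cl₂.
Concentration rise: 828.9 g / 174,000 L = 4.764 mg/L = 4.76 ppm.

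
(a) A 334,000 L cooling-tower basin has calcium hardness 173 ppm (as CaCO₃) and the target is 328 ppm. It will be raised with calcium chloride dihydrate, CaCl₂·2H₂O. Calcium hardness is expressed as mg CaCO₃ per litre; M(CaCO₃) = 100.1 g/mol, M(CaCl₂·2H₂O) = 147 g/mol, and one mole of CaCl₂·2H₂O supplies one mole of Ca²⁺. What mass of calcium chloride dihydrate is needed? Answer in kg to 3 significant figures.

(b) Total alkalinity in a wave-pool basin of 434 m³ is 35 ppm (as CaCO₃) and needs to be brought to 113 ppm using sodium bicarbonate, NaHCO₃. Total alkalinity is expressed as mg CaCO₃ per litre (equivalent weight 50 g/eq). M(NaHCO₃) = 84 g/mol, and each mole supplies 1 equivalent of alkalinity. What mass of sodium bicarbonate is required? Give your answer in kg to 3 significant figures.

(a) 76.0 kg; (b) 56.9 kg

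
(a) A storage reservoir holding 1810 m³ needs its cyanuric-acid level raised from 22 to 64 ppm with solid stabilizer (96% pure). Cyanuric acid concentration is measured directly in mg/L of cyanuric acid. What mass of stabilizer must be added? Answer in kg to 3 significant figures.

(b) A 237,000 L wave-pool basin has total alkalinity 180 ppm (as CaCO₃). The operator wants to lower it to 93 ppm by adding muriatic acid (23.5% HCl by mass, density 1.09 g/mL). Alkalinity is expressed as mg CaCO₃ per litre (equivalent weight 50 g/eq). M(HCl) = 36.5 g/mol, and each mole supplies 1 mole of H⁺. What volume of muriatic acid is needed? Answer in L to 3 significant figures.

(a) 79.2 kg; (b) 58.8 L

(a) Volume: 1810 m³ = 1,810,000 L.
(a) CYA to add: (64 − 22) = 42 mg/L × 1,810,000 L = 76,020 g cyanuric acid.
(a) At 96% purity: 76,020 / 0.96 = 79,190 g product.

(b) Alkalinity to neutralize: (180 − 93) = 87 mg/L as CaCO₃ × 237,000 L = 20,620 g as CaCO₃.
(b) Equivalents of H⁺ required: 20,620 ÷ 50 g/eq = 412.4 eq = 412.4 mol HCl.
(b) Mass of HCl: 412.4 × 36.5 = 15,050 g.
(b) Mass of 23.5% solution: 15,050 / 0.235 = 64,050 g.
(b) Volume: 64,050 g ÷ 1.09 g/mL = 58,760 mL.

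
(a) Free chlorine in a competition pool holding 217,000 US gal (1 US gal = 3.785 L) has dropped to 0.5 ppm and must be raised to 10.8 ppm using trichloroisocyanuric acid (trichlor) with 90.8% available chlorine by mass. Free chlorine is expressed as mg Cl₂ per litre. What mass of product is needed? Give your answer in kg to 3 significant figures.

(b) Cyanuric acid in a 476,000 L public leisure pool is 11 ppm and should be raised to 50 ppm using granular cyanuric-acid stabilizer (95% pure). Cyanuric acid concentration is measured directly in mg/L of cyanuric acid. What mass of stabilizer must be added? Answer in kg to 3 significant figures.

(a) 9.32 kg; (b) 19.5 kg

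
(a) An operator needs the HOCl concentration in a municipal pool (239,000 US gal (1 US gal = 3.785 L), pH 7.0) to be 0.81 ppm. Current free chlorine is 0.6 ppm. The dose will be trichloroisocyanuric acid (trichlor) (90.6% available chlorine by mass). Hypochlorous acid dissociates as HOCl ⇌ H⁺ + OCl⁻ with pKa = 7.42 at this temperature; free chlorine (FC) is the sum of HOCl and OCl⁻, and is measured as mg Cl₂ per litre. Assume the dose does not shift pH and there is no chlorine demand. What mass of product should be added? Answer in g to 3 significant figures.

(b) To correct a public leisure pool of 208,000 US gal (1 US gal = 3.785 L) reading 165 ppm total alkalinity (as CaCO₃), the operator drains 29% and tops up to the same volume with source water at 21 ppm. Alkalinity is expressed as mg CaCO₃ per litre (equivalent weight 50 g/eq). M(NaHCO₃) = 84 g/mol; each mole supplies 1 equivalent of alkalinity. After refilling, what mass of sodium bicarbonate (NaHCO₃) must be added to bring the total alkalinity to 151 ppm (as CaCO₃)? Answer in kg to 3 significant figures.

(a) Volume: 239,000 US gal × 3.785 L/gal = 904,615 L.
(a) [OCl⁻]/[HOCl] = 10^(pH − pKa) = 10^(7.0 − 7.42) = 0.3802; fraction as HOCl = 1/(1 + 0.3802) = 0.7245.
(a) Free chlorine required for 0.81 ppm HOCl: 0.81 / 0.7245 = 1.118 ppm.
(a) FC to add: 1.118 − 0.6 = 0.518 mg/L as Cl₂.
(a) Cl₂ equivalent: 0.518 mg/L × 904,615 L = 468.5 g.
(a) Product at 90.6% available Cl: 468.5 / 0.906 = 517.2 g.

(b) Volume: 208,000 US gal × 3.785 L/gal = 787,280 L.
(b) After draining 29% and refilling: 165 × 0.71 + 21 × 0.29 = 123.24 ppm.
(b) Deficit to target: 151 − 123.24 = 27.76 mg/L.
(b) As CaCO₃: 27.76 mg/L × 787,280 L = 21,850 g; ÷ 50 g/eq ÷ 1 = 437.1 mol NaHCO₃.
(b) Mass: 437.1 × 84 = 36,720 g.

(a) 517 g; (b) 36.7 kg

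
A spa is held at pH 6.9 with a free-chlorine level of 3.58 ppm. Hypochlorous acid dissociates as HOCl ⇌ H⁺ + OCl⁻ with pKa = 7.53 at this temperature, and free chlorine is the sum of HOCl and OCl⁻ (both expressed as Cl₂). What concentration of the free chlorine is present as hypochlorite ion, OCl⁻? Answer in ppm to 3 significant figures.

0.680 ppm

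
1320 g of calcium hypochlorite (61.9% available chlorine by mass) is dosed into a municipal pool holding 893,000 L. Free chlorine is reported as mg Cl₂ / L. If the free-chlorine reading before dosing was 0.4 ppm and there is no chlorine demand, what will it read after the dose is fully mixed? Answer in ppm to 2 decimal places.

Available chlorine delivered: 1320 g × 0.619 = 817.1 g as Cl₂.
Concentration rise: 817.1 g / 893,000 L = 0.915 mg/L = 0.91 ppm.
Final FC: 0.4 + 0.91 = 1.31 ppm.

1.31 ppm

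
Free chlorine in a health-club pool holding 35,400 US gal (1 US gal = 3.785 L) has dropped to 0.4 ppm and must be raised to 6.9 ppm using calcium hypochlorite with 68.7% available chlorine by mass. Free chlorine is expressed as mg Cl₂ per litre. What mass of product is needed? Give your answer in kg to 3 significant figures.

Volume: 35,400 US gal × 3.785 L/gal = 133,989 L.
Chlorine deficit: 6.9 − 0.4 = 6.5 ppm = 6.5 mg/L as Cl₂.
Cl₂ equivalent needed: 6.5 mg/L × 133,989 L = 870,900 mg = 870.9 g.
Product at 68.7% available chlorine: 870.9 / 0.687 = 1268 g.

1.27 kg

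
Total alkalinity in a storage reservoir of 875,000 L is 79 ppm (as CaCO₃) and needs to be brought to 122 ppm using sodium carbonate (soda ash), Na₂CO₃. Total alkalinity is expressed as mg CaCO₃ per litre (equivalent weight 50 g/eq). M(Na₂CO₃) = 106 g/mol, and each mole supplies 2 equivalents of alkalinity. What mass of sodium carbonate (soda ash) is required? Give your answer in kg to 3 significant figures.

39.9 kg

Alkalinity to add: (122 − 79) = 43 mg/L as CaCO₃ × 875,000 L = 37,620 g as CaCO₃.
Equivalents: 37,620 g ÷ 50 g/eq = 752.5 eq.
Each mole of Na₂CO₃ supplies 2 eq, so 752.5 / 2 = 376.2 mol.
Mass: 376.2 mol × 106 g/mol = 39,880 g.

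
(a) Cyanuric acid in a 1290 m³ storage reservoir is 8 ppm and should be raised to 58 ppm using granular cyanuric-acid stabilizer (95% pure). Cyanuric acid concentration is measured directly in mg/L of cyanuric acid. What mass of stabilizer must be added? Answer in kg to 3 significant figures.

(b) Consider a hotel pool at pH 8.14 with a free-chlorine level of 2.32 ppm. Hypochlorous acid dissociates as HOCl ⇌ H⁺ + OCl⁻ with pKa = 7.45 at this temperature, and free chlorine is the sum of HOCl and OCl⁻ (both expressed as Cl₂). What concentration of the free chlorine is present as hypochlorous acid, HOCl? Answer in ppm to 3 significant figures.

(a) 67.9 kg; (b) 0.393 ppm

(a) Volume: 1290 m³ = 1,290,000 L.
(a) CYA to add: (58 − 8) = 50 mg/L × 1,290,000 L = 64,500 g cyanuric acid.
(a) At 95% purity: 64,500 / 0.95 = 67,890 g product.

(b) [OCl⁻]/[HOCl] = 10^(pH − pKa) = 10^(8.14 − 7.45) = 10^0.69 = 4.898.
(b) Fraction as HOCl = 1 / (1 + 4.898) = 0.1696.
(b) HOCl = 0.1696 × 2.32 ppm = 0.3934 ppm.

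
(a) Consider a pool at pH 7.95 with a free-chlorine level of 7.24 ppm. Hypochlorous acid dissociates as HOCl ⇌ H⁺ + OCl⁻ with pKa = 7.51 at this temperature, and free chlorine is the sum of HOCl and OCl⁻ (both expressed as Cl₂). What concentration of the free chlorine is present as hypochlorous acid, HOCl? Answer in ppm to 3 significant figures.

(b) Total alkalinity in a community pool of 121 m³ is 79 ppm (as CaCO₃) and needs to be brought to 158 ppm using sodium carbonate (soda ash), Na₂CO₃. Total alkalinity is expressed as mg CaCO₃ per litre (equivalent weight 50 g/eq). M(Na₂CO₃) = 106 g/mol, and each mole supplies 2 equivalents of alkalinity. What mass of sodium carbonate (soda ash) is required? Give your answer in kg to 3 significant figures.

(a) 1.93 ppm; (b) 10.1 kg

(a) [OCl⁻]/[HOCl] = 10^(pH − pKa) = 10^(7.95 − 7.51) = 10^0.44 = 2.754.
(a) Fraction as HOCl = 1 / (1 + 2.754) = 0.2664.
(a) HOCl = 0.2664 × 7.24 ppm = 1.928 ppm.

(b) Volume: 121 m³ = 121,000 L.
(b) Alkalinity to add: (158 − 79) = 79 mg/L as CaCO₃ × 121,000 L = 9559 g as CaCO₃.
(b) Equivalents: 9559 g ÷ 50 g/eq = 191.2 eq.
(b) Each mole of Na₂CO₃ supplies 2 eq, so 191.2 / 2 = 95.59 mol.
(b) Mass: 95.59 mol × 106 g/mol = 10,130 g.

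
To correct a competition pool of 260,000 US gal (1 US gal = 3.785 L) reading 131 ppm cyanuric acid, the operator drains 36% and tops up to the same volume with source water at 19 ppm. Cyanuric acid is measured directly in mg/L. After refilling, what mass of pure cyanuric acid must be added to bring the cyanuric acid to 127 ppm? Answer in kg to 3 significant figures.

Volume: 260,000 US gal × 3.785 L/gal = 984,100 L.
After draining 36% and refilling: 131 × 0.64 + 19 × 0.36 = 90.68 ppm.
Deficit to target: 127 − 90.68 = 36.32 mg/L.
Mass: 36.32 mg/L × 984,100 L = 35,740 g cyanuric acid.

35.7 kg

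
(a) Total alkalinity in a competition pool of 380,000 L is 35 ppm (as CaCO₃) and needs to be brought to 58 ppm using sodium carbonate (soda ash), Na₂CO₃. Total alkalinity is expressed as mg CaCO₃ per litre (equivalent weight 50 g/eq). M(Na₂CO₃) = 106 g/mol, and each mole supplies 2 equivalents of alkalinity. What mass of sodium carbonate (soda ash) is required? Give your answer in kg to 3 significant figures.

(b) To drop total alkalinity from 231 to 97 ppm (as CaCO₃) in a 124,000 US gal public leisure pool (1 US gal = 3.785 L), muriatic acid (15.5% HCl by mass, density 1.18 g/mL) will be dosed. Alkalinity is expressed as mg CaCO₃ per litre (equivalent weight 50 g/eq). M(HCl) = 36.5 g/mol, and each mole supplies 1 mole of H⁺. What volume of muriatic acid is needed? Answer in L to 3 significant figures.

(a) Alkalinity to add: (58 − 35) = 23 mg/L as CaCO₃ × 380,000 L = 8740 g as CaCO₃.
(a) Equivalents: 8740 g ÷ 50 g/eq = 174.8 eq.
(a) Each mole of Na₂CO₃ supplies 2 eq, so 174.8 / 2 = 87.4 mol.
(a) Mass: 87.4 mol × 106 g/mol = 9264 g.

(b) Volume: 124,000 US gal × 3.785 L/gal = 469,340 L.
(b) Alkalinity to neutralize: (231 − 97) = 134 mg/L as CaCO₃ × 469,340 L = 62,890 g as CaCO₃.
(b) Equivalents of H⁺ required: 62,890 ÷ 50 g/eq = 1258 eq = 1258 mol HCl.
(b) Mass of HCl: 1258 × 36.5 = 45,910 g.
(b) Mass of 15.5% solution: 45,910 / 0.155 = 296,200 g.
(b) Volume: 296,200 g ÷ 1.18 g/mL = 251,000 mL.

(a) 9.26 kg; (b) 251 L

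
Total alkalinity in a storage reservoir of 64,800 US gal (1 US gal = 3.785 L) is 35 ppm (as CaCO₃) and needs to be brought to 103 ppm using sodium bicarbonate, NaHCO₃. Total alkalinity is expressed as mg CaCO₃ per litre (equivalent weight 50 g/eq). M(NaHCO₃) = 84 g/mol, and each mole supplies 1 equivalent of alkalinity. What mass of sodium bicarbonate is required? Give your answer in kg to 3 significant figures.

28.0 kg

Volume: 64,800 US gal × 3.785 L/gal = 245,268 L.
Alkalinity to add: (103 − 35) = 68 mg/L as CaCO₃ × 245,268 L = 16,680 g as CaCO₃.
Equivalents: 16,680 g ÷ 50 g/eq = 333.6 eq.
NaHCO₃ supplies 1 eq per mole → 333.6 mol.
Mass: 333.6 mol × 84 g/mol = 28,020 g.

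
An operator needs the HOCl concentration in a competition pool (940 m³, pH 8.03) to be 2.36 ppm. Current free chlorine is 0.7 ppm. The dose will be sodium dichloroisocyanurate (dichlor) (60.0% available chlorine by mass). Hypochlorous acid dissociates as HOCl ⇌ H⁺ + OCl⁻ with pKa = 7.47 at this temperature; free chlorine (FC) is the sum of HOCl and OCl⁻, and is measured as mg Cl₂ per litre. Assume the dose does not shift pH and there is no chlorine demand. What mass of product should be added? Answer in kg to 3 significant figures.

16.0 kg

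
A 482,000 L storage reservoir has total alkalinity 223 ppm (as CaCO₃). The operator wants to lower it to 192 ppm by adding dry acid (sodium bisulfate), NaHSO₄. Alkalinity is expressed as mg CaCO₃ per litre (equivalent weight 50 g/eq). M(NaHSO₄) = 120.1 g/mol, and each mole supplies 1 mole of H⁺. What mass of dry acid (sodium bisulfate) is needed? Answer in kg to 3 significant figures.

Alkalinity to neutralize: (223 − 192) = 31 mg/L as CaCO₃ × 482,000 L = 14,940 g as CaCO₃.
Equivalents of H⁺ required: 14,940 ÷ 50 g/eq = 298.8 eq = 298.8 mol NaHSO₄.
Mass of NaHSO₄: 298.8 × 120.1 = 35,890 g.

35.9 kg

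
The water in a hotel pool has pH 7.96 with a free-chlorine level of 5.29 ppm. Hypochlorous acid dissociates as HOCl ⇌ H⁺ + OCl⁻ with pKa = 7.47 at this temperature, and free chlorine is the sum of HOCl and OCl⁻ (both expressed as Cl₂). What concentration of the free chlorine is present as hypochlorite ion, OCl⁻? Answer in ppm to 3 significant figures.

[OCl⁻]/[HOCl] = 10^(pH − pKa) = 10^(7.96 − 7.47) = 10^0.49 = 3.09.
Fraction as HOCl = 1 / (1 + 3.09) = 0.2445.
OCl⁻ = (1 − 0.2445) × 5.29 ppm = 3.997 ppm.

4.00 ppm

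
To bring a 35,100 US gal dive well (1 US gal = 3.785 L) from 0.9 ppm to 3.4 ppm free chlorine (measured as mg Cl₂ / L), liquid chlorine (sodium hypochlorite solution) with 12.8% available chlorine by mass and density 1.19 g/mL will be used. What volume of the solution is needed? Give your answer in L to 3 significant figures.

2.18 L

Volume: 35,100 US gal × 3.785 L/gal = 132,854 L.
Chlorine deficit: 3.4 − 0.9 = 2.5 ppm = 2.5 mg/L as Cl₂.
Cl₂ equivalent needed: 2.5 mg/L × 132,854 L = 332,100 mg = 332.1 g.
Product at 12.8% available chlorine: 332.1 / 0.128 = 2595 g.
Volume at density 1.19 g/mL: 2595 g ÷ 1.19 g/mL = 2180 mL.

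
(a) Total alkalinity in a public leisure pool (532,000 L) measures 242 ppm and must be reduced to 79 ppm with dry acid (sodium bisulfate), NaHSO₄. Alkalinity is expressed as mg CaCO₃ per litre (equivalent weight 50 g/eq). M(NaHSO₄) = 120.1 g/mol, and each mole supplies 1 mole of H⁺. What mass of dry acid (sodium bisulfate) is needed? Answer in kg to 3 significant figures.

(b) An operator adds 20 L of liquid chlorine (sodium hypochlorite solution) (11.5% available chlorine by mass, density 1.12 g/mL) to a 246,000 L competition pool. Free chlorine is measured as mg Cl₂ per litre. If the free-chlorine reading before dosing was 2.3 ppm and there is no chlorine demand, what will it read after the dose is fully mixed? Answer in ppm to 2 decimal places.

(a) Alkalinity to neutralize: (242 − 79) = 163 mg/L as CaCO₃ × 532,000 L = 86,720 g as CaCO₃.
(a) Equivalents of H⁺ required: 86,720 ÷ 50 g/eq = 1734 eq = 1734 mol NaHSO₄.
(a) Mass of NaHSO₄: 1734 × 120.1 = 208,300 g.

(b) Mass of solution: 20 L × 1000 mL/L × 1.12 g/mL = 22,400 g.
(b) Available chlorine delivered: 22,400 g × 0.115 = 2576 g as Cl₂.
(b) Concentration rise: 2576 g / 246,000 L = 10.47 mg/L = 10.47 ppm.
(b) Final FC: 2.3 + 10.47 = 12.77 ppm.

(a) 208 kg; (b) 12.77 ppm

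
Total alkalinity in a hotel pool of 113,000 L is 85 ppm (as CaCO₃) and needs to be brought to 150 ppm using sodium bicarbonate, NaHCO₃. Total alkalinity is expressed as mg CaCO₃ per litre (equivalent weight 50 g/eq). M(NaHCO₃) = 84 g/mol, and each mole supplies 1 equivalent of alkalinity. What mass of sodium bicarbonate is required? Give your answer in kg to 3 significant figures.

12.3 kg

Alkalinity to add: (150 − 85) = 65 mg/L as CaCO₃ × 113,000 L = 7345 g as CaCO₃.
Equivalents: 7345 g ÷ 50 g/eq = 146.9 eq.
NaHCO₃ supplies 1 eq per mole → 146.9 mol.
Mass: 146.9 mol × 84 g/mol = 12,340 g.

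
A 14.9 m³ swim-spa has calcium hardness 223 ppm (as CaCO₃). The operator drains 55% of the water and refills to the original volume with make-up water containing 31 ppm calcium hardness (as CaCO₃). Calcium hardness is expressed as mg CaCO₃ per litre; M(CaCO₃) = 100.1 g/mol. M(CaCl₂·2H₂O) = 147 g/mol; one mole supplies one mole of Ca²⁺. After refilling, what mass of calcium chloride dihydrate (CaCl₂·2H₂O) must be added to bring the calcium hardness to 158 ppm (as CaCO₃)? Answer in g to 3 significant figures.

888 g

Volume: 14.9 m³ = 14,900 L.
After draining 55% and refilling: 223 × 0.45 + 31 × 0.55 = 117.4 ppm.
Deficit to target: 158 − 117.4 = 40.6 mg/L.
As CaCO₃: 40.6 mg/L × 14,900 L = 604.9 g; ÷ 100.1 = 6.043 mol Ca²⁺.
Mass: 6.043 × 147 = 888.4 g.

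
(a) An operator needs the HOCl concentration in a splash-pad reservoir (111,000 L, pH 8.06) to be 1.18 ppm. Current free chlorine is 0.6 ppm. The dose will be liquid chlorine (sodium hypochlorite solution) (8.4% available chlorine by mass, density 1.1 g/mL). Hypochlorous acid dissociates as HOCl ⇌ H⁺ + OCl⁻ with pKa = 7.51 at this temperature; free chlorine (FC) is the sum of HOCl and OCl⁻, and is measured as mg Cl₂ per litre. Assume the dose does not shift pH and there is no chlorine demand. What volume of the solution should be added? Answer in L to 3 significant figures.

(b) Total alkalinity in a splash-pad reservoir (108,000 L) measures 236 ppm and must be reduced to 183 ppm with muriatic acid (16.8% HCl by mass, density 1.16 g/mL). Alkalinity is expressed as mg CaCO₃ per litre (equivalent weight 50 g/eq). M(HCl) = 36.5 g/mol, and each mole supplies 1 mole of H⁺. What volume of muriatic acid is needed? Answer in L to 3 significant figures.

(a) 5.73 L; (b) 21.4 L

(a) [OCl⁻]/[HOCl] = 10^(pH − pKa) = 10^(8.06 − 7.51) = 3.548; fraction as HOCl = 1/(1 + 3.548) = 0.2199.
(a) Free chlorine required for 1.18 ppm HOCl: 1.18 / 0.2199 = 5.367 ppm.
(a) FC to add: 5.367 − 0.6 = 4.767 mg/L as Cl₂.
(a) Cl₂ equivalent: 4.767 mg/L × 111,000 L = 529.1 g.
(a) Product at 8.4% available Cl: 529.1 / 0.084 = 6299 g.
(a) Volume: 6299 g ÷ 1.1 g/mL = 5726 mL.

(b) Alkalinity to neutralize: (236 − 183) = 53 mg/L as CaCO₃ × 108,000 L = 5724 g as CaCO₃.
(b) Equivalents of H⁺ required: 5724 ÷ 50 g/eq = 114.5 eq = 114.5 mol HCl.
(b) Mass of HCl: 114.5 × 36.5 = 4179 g.
(b) Mass of 16.8% solution: 4179 / 0.168 = 24,870 g.
(b) Volume: 24,870 g ÷ 1.16 g/mL = 21,440 mL.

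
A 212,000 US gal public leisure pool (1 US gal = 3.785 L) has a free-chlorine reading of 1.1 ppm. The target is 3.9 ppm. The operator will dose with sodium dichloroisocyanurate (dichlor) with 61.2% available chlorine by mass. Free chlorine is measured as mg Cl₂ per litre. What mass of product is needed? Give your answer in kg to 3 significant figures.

3.67 kg

Volume: 212,000 US gal × 3.785 L/gal = 802,420 L.
Chlorine deficit: 3.9 − 1.1 = 2.8 ppm = 2.8 mg/L as Cl₂.
Cl₂ equivalent needed: 2.8 mg/L × 802,420 L = 2,247,000 mg = 2247 g.
Product at 61.2% available chlorine: 2247 / 0.612 = 3671 g.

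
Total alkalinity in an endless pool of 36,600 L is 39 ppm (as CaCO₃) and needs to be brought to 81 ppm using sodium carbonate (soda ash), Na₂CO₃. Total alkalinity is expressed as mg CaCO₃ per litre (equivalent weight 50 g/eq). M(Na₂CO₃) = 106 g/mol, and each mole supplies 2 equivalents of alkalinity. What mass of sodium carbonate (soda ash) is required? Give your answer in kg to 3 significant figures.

1.63 kg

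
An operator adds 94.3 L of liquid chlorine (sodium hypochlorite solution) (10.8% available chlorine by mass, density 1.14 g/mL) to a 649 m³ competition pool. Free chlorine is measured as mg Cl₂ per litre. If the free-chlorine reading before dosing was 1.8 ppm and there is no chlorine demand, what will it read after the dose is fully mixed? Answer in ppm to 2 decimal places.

Volume: 649 m³ = 649,000 L.
Mass of solution: 94.3 L × 1000 mL/L × 1.14 g/mL = 107,500 g.
Available chlorine delivered: 107,500 g × 0.108 = 11,610 g as Cl₂.
Concentration rise: 11,610 g / 649,000 L = 17.89 mg/L = 17.89 ppm.
Final FC: 1.8 + 17.89 = 19.69 ppm.

19.69 ppm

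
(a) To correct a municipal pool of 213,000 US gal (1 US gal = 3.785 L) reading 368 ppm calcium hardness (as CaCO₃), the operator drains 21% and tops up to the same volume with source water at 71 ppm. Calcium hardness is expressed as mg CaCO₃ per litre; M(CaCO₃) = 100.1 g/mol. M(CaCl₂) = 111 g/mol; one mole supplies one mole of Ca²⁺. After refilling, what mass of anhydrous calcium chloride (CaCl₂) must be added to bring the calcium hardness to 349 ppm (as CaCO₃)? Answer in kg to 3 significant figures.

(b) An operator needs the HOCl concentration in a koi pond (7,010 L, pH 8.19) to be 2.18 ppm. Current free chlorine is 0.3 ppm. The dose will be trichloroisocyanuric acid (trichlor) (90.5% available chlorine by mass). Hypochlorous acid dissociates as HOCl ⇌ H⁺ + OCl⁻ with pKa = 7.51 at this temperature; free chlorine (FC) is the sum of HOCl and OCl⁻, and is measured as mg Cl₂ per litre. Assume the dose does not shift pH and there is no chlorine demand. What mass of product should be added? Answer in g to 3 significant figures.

(a) 38.8 kg; (b) 95.4 g

(a) Volume: 213,000 US gal × 3.785 L/gal = 806,205 L.
(a) After draining 21% and refilling: 368 × 0.79 + 71 × 0.21 = 305.63 ppm.
(a) Deficit to target: 349 − 305.63 = 43.37 mg/L.
(a) As CaCO₃: 43.37 mg/L × 806,205 L = 34,970 g; ÷ 100.1 = 349.3 mol Ca²⁺.
(a) Mass: 349.3 × 111 = 38,770 g.

(b) [OCl⁻]/[HOCl] = 10^(pH − pKa) = 10^(8.19 − 7.51) = 4.786; fraction as HOCl = 1/(1 + 4.786) = 0.1728.
(b) Free chlorine required for 2.18 ppm HOCl: 2.18 / 0.1728 = 12.61 ppm.
(b) FC to add: 12.61 − 0.3 = 12.31 mg/L as Cl₂.
(b) Cl₂ equivalent: 12.31 mg/L × 7,010 L = 86.32 g.
(b) Product at 90.5% available Cl: 86.32 / 0.905 = 95.38 g.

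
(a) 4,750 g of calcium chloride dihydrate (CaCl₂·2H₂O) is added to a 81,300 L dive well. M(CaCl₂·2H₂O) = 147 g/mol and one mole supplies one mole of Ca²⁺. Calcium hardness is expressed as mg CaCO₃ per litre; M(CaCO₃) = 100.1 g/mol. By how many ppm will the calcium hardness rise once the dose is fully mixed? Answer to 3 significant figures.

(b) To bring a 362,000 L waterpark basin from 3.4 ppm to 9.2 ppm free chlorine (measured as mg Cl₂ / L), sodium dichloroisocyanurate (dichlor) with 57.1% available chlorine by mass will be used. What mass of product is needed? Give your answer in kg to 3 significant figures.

(a) 39.8 ppm; (b) 3.68 kg

(a) Moles of Ca²⁺: 4,750 g ÷ 147 g/mol = 32.31 mol.
(a) As CaCO₃: 32.31 mol × 100.1 g/mol = 3235 g.
(a) Rise: 3235 g / 81,300 L × 1000 = 39.79 mg/L.

(b) Chlorine deficit: 9.2 − 3.4 = 5.8 ppm = 5.8 mg/L as Cl₂.
(b) Cl₂ equivalent needed: 5.8 mg/L × 362,000 L = 2,100,000 mg = 2100 g.
(b) Product at 57.1% available chlorine: 2100 / 0.571 = 3677 g.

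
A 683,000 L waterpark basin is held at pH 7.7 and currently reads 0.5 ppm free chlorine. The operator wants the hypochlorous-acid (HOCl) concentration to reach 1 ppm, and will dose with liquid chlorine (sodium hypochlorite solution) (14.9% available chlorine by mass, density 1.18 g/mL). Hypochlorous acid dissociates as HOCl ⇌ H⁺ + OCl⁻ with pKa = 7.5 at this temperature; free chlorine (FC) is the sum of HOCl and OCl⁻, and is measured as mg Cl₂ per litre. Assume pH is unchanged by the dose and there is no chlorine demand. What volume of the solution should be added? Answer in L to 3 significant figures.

8.10 L

[OCl⁻]/[HOCl] = 10^(pH − pKa) = 10^(7.7 − 7.5) = 1.585; fraction as HOCl = 1/(1 + 1.585) = 0.3869.
Free chlorine required for 1 ppm HOCl: 1 / 0.3869 = 2.585 ppm.
FC to add: 2.585 − 0.5 = 2.085 mg/L as Cl₂.
Cl₂ equivalent: 2.085 mg/L × 683,000 L = 1424 g.
Product at 14.9% available Cl: 1424 / 0.149 = 9557 g.
Volume: 9557 g ÷ 1.18 g/mL = 8099 mL.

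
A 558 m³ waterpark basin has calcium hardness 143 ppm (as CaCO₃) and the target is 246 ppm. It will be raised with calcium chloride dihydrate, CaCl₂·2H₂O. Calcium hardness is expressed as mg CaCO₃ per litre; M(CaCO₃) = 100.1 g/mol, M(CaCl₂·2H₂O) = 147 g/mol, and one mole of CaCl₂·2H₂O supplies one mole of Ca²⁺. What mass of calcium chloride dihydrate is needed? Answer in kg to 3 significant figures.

Volume: 558 m³ = 558,000 L.
Hardness to add: (246 − 143) = 103 mg/L as CaCO₃ × 558,000 L = 57,470 g as CaCO₃.
Moles of Ca²⁺ (1 mol Ca²⁺ ≡ 1 mol CaCO₃): 57,470 / 100.1 g/mol = 574.2 mol.
Mass of CaCl₂·2H₂O: 574.2 × 147 = 84,400 g.

84.4 kg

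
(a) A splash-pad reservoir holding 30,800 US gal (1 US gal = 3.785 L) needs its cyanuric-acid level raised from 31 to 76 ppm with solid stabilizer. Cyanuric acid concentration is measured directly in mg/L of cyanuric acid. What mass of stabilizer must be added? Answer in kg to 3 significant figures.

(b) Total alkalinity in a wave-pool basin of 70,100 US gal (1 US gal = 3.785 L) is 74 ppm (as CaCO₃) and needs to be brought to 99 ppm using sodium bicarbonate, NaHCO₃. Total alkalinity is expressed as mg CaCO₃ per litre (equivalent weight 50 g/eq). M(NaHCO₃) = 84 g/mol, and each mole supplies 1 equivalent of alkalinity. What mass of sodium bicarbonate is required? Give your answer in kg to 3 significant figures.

(a) 5.25 kg; (b) 11.1 kg

(a) Volume: 30,800 US gal × 3.785 L/gal = 116,578 L.
(a) CYA to add: (76 − 31) = 45 mg/L × 116,578 L = 5246 g cyanuric acid.

(b) Volume: 70,100 US gal × 3.785 L/gal = 265,328 L.
(b) Alkalinity to add: (99 − 74) = 25 mg/L as CaCO₃ × 265,328 L = 6633 g as CaCO₃.
(b) Equivalents: 6633 g ÷ 50 g/eq = 132.7 eq.
(b) NaHCO₃ supplies 1 eq per mole → 132.7 mol.
(b) Mass: 132.7 mol × 84 g/mol = 11,140 g.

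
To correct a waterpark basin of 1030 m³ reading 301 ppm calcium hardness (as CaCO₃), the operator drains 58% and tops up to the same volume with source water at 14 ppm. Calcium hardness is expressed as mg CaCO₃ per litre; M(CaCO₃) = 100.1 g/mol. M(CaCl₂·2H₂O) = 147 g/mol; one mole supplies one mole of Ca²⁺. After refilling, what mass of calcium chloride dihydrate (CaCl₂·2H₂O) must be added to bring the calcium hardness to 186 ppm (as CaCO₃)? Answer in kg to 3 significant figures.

77.8 kg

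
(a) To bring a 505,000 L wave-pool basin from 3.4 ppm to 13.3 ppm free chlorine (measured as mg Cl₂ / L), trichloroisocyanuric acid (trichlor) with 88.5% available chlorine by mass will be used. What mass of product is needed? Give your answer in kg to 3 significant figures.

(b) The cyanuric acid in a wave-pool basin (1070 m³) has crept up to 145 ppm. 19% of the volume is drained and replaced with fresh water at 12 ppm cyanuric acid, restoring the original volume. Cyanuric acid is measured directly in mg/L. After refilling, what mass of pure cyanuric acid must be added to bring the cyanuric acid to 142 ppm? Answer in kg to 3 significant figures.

(a) Chlorine deficit: 13.3 − 3.4 = 9.9 ppm = 9.9 mg/L as Cl₂.
(a) Cl₂ equivalent needed: 9.9 mg/L × 505,000 L = 5,000,000 mg = 5000 g.
(a) Product at 88.5% available chlorine: 5000 / 0.885 = 5649 g.

(b) Volume: 1070 m³ = 1,070,000 L.
(b) After draining 19% and refilling: 145 × 0.81 + 12 × 0.19 = 119.73 ppm.
(b) Deficit to target: 142 − 119.73 = 22.27 mg/L.
(b) Mass: 22.27 mg/L × 1,070,000 L = 23,830 g cyanuric acid.

(a) 5.65 kg; (b) 23.8 kg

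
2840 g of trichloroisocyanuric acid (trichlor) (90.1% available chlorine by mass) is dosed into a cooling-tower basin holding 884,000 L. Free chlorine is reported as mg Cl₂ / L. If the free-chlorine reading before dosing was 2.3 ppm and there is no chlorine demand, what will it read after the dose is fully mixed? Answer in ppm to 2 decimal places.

5.19 ppm

Available chlorine delivered: 2840 g × 0.901 = 2559 g as Cl₂.
Concentration rise: 2559 g / 884,000 L = 2.895 mg/L = 2.89 ppm.
Final FC: 2.3 + 2.89 = 5.19 ppm.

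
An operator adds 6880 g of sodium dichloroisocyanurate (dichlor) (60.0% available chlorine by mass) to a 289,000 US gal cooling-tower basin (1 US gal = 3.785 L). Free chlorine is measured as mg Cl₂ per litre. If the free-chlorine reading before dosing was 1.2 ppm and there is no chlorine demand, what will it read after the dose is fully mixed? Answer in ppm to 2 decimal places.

Volume: 289,000 US gal × 3.785 L/gal = 1,093,865 L.
Available chlorine delivered: 6880 g × 0.6 = 4128 g as Cl₂.
Concentration rise: 4128 g / 1,093,865 L = 3.774 mg/L = 3.77 ppm.
Final FC: 1.2 + 3.77 = 4.97 ppm.

4.97 ppm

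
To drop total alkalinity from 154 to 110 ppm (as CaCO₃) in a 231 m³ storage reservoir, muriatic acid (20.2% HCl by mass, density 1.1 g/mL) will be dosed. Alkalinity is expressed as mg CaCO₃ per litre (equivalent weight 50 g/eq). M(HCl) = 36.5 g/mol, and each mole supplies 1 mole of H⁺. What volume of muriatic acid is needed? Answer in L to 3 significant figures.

33.4 L

Volume: 231 m³ = 231,000 L.
Alkalinity to neutralize: (154 − 110) = 44 mg/L as CaCO₃ × 231,000 L = 10,160 g as CaCO₃.
Equivalents of H⁺ required: 10,160 ÷ 50 g/eq = 203.3 eq = 203.3 mol HCl.
Mass of HCl: 203.3 × 36.5 = 7420 g.
Mass of 20.2% solution: 7420 / 0.202 = 36,730 g.
Volume: 36,730 g ÷ 1.1 g/mL = 33,390 mL.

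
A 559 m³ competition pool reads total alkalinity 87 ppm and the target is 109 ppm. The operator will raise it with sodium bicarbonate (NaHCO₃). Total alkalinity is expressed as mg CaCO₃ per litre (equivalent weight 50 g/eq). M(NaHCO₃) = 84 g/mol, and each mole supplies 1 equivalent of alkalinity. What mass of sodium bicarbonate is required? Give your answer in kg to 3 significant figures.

Volume: 559 m³ = 559,000 L.
Alkalinity to add: (109 − 87) = 22 mg/L as CaCO₃ × 559,000 L = 12,300 g as CaCO₃.
Equivalents: 12,300 g ÷ 50 g/eq = 246 eq.
NaHCO₃ supplies 1 eq per mole → 246 mol.
Mass: 246 mol × 84 g/mol = 20,660 g.

20.7 kg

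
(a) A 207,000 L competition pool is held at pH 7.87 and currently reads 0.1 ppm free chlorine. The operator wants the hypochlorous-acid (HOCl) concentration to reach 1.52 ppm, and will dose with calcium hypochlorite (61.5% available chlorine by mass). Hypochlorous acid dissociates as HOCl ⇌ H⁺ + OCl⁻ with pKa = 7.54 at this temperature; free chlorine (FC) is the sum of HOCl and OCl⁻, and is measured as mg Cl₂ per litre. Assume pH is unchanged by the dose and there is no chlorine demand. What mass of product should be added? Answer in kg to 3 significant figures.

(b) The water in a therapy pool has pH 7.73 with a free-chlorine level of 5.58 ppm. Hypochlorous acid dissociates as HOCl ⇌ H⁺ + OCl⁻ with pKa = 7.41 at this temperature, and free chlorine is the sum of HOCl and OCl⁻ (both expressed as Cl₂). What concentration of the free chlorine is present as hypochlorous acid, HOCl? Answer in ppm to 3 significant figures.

(a) 1.57 kg; (b) 1.81 ppm

(a) [OCl⁻]/[HOCl] = 10^(pH − pKa) = 10^(7.87 − 7.54) = 2.138; fraction as HOCl = 1/(1 + 2.138) = 0.3187.
(a) Free chlorine required for 1.52 ppm HOCl: 1.52 / 0.3187 = 4.77 ppm.
(a) FC to add: 4.77 − 0.1 = 4.67 mg/L as Cl₂.
(a) Cl₂ equivalent: 4.67 mg/L × 207,000 L = 966.6 g.
(a) Product at 61.5% available Cl: 966.6 / 0.615 = 1572 g.

(b) [OCl⁻]/[HOCl] = 10^(pH − pKa) = 10^(7.73 − 7.41) = 10^0.32 = 2.089.
(b) Fraction as HOCl = 1 / (1 + 2.089) = 0.3237.
(b) HOCl = 0.3237 × 5.58 ppm = 1.806 ppm.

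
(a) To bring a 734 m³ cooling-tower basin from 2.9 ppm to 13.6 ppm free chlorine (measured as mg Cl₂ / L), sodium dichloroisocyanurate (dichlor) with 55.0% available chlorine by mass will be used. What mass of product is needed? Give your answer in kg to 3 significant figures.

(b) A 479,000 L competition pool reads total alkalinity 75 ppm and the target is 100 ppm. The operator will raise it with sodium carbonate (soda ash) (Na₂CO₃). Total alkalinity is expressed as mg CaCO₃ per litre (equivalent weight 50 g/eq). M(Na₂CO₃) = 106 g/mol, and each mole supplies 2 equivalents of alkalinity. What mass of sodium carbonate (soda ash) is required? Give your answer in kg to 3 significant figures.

(a) Volume: 734 m³ = 734,000 L.
(a) Chlorine deficit: 13.6 − 2.9 = 10.7 ppm = 10.7 mg/L as Cl₂.
(a) Cl₂ equivalent needed: 10.7 mg/L × 734,000 L = 7,854,000 mg = 7854 g.
(a) Product at 55.0% available chlorine: 7854 / 0.55 = 14,280 g.

(b) Alkalinity to add: (100 − 75) = 25 mg/L as CaCO₃ × 479,000 L = 11,980 g as CaCO₃.
(b) Equivalents: 11,980 g ÷ 50 g/eq = 239.5 eq.
(b) Each mole of Na₂CO₃ supplies 2 eq, so 239.5 / 2 = 119.8 mol.
(b) Mass: 119.8 mol × 106 g/mol = 12,690 g.

(a) 14.3 kg; (b) 12.7 kg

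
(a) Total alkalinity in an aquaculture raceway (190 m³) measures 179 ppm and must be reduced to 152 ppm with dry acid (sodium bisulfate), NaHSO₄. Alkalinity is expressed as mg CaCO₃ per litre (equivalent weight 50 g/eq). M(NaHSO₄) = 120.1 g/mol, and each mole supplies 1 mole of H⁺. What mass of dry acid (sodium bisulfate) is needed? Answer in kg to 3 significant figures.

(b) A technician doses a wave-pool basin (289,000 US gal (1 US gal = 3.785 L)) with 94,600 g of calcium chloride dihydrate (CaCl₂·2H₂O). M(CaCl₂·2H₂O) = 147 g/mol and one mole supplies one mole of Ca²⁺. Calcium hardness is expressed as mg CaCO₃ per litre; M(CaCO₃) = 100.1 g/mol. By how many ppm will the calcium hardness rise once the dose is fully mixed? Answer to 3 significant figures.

(a) 12.3 kg; (b) 58.9 ppm

(a) Volume: 190 m³ = 190,000 L.
(a) Alkalinity to neutralize: (179 − 152) = 27 mg/L as CaCO₃ × 190,000 L = 5130 g as CaCO₃.
(a) Equivalents of H⁺ required: 5130 ÷ 50 g/eq = 102.6 eq = 102.6 mol NaHSO₄.
(a) Mass of NaHSO₄: 102.6 × 120.1 = 12,320 g.

(b) Volume: 289,000 US gal × 3.785 L/gal = 1,093,865 L.
(b) Moles of Ca²⁺: 94,600 g ÷ 147 g/mol = 643.5 mol.
(b) As CaCO₃: 643.5 mol × 100.1 g/mol = 64,420 g.
(b) Rise: 64,420 g / 1,093,865 L × 1000 = 58.89 mg/L.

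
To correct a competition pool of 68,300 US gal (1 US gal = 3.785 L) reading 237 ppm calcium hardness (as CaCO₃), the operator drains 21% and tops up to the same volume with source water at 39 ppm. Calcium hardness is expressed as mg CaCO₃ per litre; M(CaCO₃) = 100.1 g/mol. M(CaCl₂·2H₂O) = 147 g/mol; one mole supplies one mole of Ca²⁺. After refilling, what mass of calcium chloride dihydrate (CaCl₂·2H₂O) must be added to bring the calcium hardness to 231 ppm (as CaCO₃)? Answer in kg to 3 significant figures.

Volume: 68,300 US gal × 3.785 L/gal = 258,516 L.
After draining 21% and refilling: 237 × 0.79 + 39 × 0.21 = 195.42 ppm.
Deficit to target: 231 − 195.42 = 35.58 mg/L.
As CaCO₃: 35.58 mg/L × 258,516 L = 9198 g; ÷ 100.1 = 91.89 mol Ca²⁺.
Mass: 91.89 × 147 = 13,510 g.

13.5 kg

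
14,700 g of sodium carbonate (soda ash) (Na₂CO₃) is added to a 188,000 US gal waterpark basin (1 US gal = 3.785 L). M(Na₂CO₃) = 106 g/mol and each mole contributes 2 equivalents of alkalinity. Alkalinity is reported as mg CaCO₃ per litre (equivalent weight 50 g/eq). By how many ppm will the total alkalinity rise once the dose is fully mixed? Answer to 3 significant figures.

19.5 ppm

Volume: 188,000 US gal × 3.785 L/gal = 711,580 L.
Moles of Na₂CO₃: 14,700 g ÷ 106 g/mol = 138.7 mol → 277.4 eq of alkalinity.
As CaCO₃: 277.4 eq × 50 g/eq = 13,870 g.
Rise: 13,870 g / 711,580 L × 1000 = 19.49 mg/L.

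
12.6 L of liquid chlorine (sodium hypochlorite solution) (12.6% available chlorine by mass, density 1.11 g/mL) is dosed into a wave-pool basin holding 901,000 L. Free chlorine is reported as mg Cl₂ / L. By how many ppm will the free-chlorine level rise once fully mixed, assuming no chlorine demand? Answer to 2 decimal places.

1.96 ppm

Mass of solution: 12.6 L × 1000 mL/L × 1.11 g/mL = 13,990 g.
Available chlorine delivered: 13,990 g × 0.126 = 1762 g as Cl₂.
Concentration rise: 1762 g / 901,000 L = 1.956 mg/L = 1.96 ppm.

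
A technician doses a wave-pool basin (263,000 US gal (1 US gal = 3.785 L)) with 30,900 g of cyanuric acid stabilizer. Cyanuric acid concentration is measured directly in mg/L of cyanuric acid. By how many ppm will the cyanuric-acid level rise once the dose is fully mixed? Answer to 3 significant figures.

31.0 ppm

Volume: 263,000 US gal × 3.785 L/gal = 995,455 L.
Rise: 30,900 g / 995,455 L × 1000 = 31.04 mg/L.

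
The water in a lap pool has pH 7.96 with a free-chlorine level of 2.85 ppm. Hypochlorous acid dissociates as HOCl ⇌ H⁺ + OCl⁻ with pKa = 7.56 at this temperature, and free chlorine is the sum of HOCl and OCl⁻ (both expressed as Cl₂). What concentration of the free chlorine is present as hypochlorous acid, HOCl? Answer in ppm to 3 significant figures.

0.812 ppm

[OCl⁻]/[HOCl] = 10^(pH − pKa) = 10^(7.96 − 7.56) = 10^0.40 = 2.512.
Fraction as HOCl = 1 / (1 + 2.512) = 0.2847.
HOCl = 0.2847 × 2.85 ppm = 0.8115 ppm.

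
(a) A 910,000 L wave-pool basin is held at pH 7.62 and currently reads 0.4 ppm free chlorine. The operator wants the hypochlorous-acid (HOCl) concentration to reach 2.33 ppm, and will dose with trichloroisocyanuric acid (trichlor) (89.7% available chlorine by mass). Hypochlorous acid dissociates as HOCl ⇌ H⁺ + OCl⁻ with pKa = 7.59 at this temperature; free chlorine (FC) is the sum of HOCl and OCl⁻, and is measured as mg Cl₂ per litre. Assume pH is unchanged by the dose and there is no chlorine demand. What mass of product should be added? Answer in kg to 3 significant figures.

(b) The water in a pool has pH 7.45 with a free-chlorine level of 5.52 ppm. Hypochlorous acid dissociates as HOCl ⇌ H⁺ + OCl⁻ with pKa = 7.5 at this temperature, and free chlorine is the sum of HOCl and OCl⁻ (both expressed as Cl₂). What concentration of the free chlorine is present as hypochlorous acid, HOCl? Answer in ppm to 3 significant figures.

(a) 4.49 kg; (b) 2.92 ppm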